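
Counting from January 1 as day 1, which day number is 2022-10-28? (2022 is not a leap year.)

301

Days in months before October: 31 + 28 + 31 + 30 + 31 + 30 + 31 + 31 + 30 = 273.
Plus 28 days into October → day 301.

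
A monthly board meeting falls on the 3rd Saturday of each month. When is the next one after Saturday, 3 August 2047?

August 2047 starts on a Thursday; its first Saturday is the 3rd, so the 3rd Saturday is the 17th — 17 August 2047.
17 August 2047 is after 3 August 2047, so that is the next one.

17 August 2047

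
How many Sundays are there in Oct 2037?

4

Oct 1, 2037 is a Thursday; the first Sunday on or after it is Oct 4, 2037 (3 days later).
From Oct 4, 2037 to Oct 31, 2037 is 31 − 4 = 27 days.
27 ÷ 7 = 3 full weeks with remainder 6, so 3 more Sundays after the first → 4.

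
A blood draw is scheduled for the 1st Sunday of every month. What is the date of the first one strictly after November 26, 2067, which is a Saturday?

November 2067 starts on a Tuesday, so its 1st Sunday is November 6, 2067 (5 days in).
That is not after November 26, 2067, so look at December 2067.
December 2067 starts on a Thursday, so its 1st Sunday is December 4, 2067 (3 days in).

December 4, 2067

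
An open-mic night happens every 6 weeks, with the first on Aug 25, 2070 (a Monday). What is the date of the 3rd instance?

The 3rd occurrence is 2 intervals after the first: 2 × 42 = 84 days after Aug 25, 2070.
Aug has 31 days — 6 days to the end of Aug leaves 78.
Sep has 30 days (48 left).
Oct has 31 days (17 left).
17 days into Nov → Nov 17, 2070.

Nov 17, 2070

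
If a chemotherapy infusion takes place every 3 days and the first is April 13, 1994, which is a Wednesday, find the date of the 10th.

The 10th occurrence is 9 intervals after the first: 9 × 3 = 27 days after April 13, 1994.
April has 30 days — 17 days to the end of April leaves 10.
10 days into May → May 10, 1994.

May 10, 1994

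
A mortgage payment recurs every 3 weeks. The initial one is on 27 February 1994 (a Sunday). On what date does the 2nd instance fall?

20 March 1994

The 2nd occurrence is 1 interval after the first: 1 × 21 = 21 days after 27 February 1994.
February has 28 days — 1 day to the end of February leaves 20.
20 days into March → 20 March 1994.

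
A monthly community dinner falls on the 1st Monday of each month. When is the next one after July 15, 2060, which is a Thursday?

August 2, 2060

July 2060 starts on a Thursday, so its 1st Monday is July 5, 2060 (4 days in).
That is not after July 15, 2060, so look at August 2060.
August 2060 starts on a Sunday, so its 1st Monday is August 2, 2060 (1 day in).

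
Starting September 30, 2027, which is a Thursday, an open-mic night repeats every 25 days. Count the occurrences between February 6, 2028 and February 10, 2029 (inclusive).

14

Occurrences land 25·i days after September 30, 2027 for i = 0, 1, 2, …
February 6, 2028 is 129 days after the start; 129 ÷ 25 = 5 remainder 4; since the remainder is 4, round up to i = 6. First occurrence in the window: #7 on February 27, 2028 (6×25 = 150 days in).
February 10, 2029 is 499 days after the start; 499 ÷ 25 = 19 remainder 24. Last occurrence in the window: #20 on January 17, 2029.
Occurrences #7 through #20: 14 in total.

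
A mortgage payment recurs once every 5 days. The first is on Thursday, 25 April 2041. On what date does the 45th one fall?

1 December 2041

The 45th occurrence is 44 intervals after the first: 44 × 5 = 220 days after 25 April 2041.
April has 30 days — 5 days to the end of April leaves 215.
May has 31 days (184 left).
June has 30 days (154 left).
July has 31 days (123 left).
August has 31 days (92 left).
September has 30 days (62 left).
October has 31 days (31 left).
November has 30 days (1 left).
1 day into December → 1 December 2041.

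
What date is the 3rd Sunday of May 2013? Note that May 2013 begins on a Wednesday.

May 2013 begins on a Wednesday, so the first Sunday is May 5 (4 days later).
The 3rd Sunday is 2 weeks later: 5 + 14 = 19.

19 May 2013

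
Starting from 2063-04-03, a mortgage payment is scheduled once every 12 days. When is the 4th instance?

2063-05-09

The 4th occurrence is 3 intervals after the first: 3 × 12 = 36 days after 2063-04-03.
April has 30 days — 27 days to the end of April leaves 9.
9 days into May → 2063-05-09.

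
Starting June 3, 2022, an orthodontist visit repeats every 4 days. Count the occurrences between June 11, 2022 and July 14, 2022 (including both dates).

9

Occurrences land 4·i days after June 3, 2022 for i = 0, 1, 2, …
June 11, 2022 is 8 days after the start; 8 ÷ 4 = 2 remainder 0. First occurrence in the window: #3 on June 11, 2022 (2×4 = 8 days in).
July 14, 2022 is 41 days after the start; 41 ÷ 4 = 10 remainder 1. Last occurrence in the window: #11 on July 13, 2022.
Occurrences #3 through #11: 9 in total.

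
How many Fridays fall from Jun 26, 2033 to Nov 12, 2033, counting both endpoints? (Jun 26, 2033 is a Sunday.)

20

Jun 26, 2033 is a Sunday; the first Friday on or after it is Jul 1, 2033 (5 days later).
From Jul 1, 2033 to Nov 12, 2033: 30 + 31 + 30 + 31 + 12 = 134 days (rest of Jul, Aug, Sep, Oct, Nov).
134 ÷ 7 = 19 full weeks with remainder 1, so 19 more Fridays after the first → 20.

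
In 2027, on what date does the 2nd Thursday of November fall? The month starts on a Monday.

2027-11-11

November 2027 begins on a Monday, so the first Thursday is November 4 (3 days later).
The 2nd Thursday is 1 weeks later: 4 + 7 = 11.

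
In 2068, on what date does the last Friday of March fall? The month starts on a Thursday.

March 30, 2068

March 2068 begins on a Thursday, so the first Friday is March 2 (1 day later).
March 2068 has 31 days. Adding weeks: 2, 9, 16, 23, 30 — the last one ≤ 31 is the 30th.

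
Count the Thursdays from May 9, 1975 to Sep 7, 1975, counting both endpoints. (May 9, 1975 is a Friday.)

May 9, 1975 is a Friday; the first Thursday on or after it is May 15, 1975 (6 days later).
From May 15, 1975 to Sep 7, 1975: 16 + 30 + 31 + 31 + 7 = 115 days (rest of May, Jun, Jul, Aug, Sep).
115 ÷ 7 = 16 full weeks with remainder 3, so 16 more Thursdays after the first → 17.

17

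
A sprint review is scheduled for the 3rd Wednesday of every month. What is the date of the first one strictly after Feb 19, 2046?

Feb 21, 2046

Feb 2046 starts on a Thursday; its first Wednesday is the 7th, so the 3rd Wednesday is the 21st — Feb 21, 2046.
Feb 21, 2046 is after Feb 19, 2046, so that is the next one.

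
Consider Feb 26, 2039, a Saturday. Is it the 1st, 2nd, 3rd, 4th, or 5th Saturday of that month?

4th

Day 26 falls in week ⌈26/7⌉ of the month.
Days 1–7 hold the 1st Saturday, 8–14 the 2nd, 15–21 the 3rd, 22–28 the 4th, 29–31 the 5th.
26 is in the range for the 4th.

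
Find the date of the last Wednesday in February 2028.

23 February 2028

February 2028 begins on a Tuesday, so the first Wednesday is February 2 (1 day later).
February 2028 has 29 days. Adding weeks: 2, 9, 16, 23 — the last one ≤ 29 is the 23rd.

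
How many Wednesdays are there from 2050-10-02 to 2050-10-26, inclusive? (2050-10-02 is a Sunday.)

4

2050-10-02 is a Sunday; the first Wednesday on or after it is 2050-10-05 (3 days later).
From 2050-10-05 to 2050-10-26 is 26 − 5 = 21 days.
21 ÷ 7 = 3 full weeks with remainder 0, so 3 more Wednesdays after the first → 4.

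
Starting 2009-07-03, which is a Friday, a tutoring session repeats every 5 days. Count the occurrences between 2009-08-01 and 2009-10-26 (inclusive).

18

Occurrences land 5·i days after 2009-07-03 for i = 0, 1, 2, …
2009-08-01 is 29 days after the start; 29 ÷ 5 = 5 remainder 4; since the remainder is 4, round up to i = 6. First occurrence in the window: #7 on 2009-08-02 (6×5 = 30 days in).
2009-10-26 is 115 days after the start; 115 ÷ 5 = 23 remainder 0. Last occurrence in the window: #24 on 2009-10-26.
Occurrences #7 through #24: 18 in total.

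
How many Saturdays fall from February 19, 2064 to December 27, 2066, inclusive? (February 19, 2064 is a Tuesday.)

149

February 19, 2064 is a Tuesday; the first Saturday on or after it is February 23, 2064 (4 days later).
From February 23, 2064 to December 27, 2066: 312 + 365 + 361 = 1038 days (rest of 2064, 2065, to December 27, 2066 in 2066).
1038 ÷ 7 = 148 full weeks with remainder 2, so 148 more Saturdays after the first → 149.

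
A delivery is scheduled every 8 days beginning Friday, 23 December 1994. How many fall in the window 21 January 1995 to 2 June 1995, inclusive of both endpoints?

17

Occurrences land 8·i days after 23 December 1994 for i = 0, 1, 2, …
21 January 1995 is 29 days after the start; 29 ÷ 8 = 3 remainder 5; since the remainder is 5, round up to i = 4. First occurrence in the window: #5 on 24 January 1995 (4×8 = 32 days in).
2 June 1995 is 161 days after the start; 161 ÷ 8 = 20 remainder 1. Last occurrence in the window: #21 on 1 June 1995.
Occurrences #5 through #21: 17 in total.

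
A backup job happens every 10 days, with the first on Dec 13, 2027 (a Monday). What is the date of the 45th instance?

Feb 25, 2029

The 45th occurrence is 44 intervals after the first: 44 × 10 = 440 days after Dec 13, 2027.
Dec has 31 days — 18 days to the end of Dec leaves 422.
2028 has 366 days (56 left).
Jan has 31 days (25 left).
25 days into Feb → Feb 25, 2029.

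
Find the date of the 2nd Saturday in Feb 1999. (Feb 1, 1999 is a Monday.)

Feb 13, 1999

Feb 1999 begins on a Monday, so the first Saturday is Feb 6 (5 days later).
The 2nd Saturday is 1 weeks later: 6 + 7 = 13.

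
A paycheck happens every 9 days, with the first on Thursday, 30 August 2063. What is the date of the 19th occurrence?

The 19th occurrence is 18 intervals after the first: 18 × 9 = 162 days after 30 August 2063.
August has 31 days — 1 day to the end of August leaves 161.
September has 30 days (131 left).
October has 31 days (100 left).
November has 30 days (70 left).
December has 31 days (39 left).
January has 31 days (8 left).
8 days into February → 8 February 2064.

8 February 2064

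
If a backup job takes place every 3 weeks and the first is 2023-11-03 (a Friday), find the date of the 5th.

The 5th occurrence is 4 intervals after the first: 4 × 21 = 84 days after 2023-11-03.
November has 30 days — 27 days to the end of November leaves 57.
December has 31 days (26 left).
26 days into January → 2024-01-26.

2024-01-26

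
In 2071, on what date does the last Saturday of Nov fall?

Nov 28, 2071

The first Saturday of Nov 2071 is Nov 7.
Nov 2071 has 30 days. Adding weeks: 7, 14, 21, 28 — the last one ≤ 30 is the 28th.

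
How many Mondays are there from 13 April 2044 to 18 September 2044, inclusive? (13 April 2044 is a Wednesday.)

13 April 2044 is a Wednesday; the first Monday on or after it is 18 April 2044 (5 days later).
From 18 April 2044 to 18 September 2044: 12 + 31 + 30 + 31 + 31 + 18 = 153 days (rest of April, May, June, July, August, September).
153 ÷ 7 = 21 full weeks with remainder 6, so 21 more Mondays after the first → 22.

22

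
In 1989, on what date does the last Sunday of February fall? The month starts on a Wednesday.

February 26, 1989

February 1989 begins on a Wednesday, so the first Sunday is February 5 (4 days later).
February 1989 has 28 days. Adding weeks: 5, 12, 19, 26 — the last one ≤ 28 is the 26th.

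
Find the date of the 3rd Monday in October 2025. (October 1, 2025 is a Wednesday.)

October 2025 begins on a Wednesday, so the first Monday is October 6 (5 days later).
The 3rd Monday is 2 weeks later: 6 + 14 = 20.

20 October 2025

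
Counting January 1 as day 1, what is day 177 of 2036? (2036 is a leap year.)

25 June 2036

January has 31 days (177 − 31 = 146 remain).
February has 29 days (146 − 29 = 117 remain).
March has 31 days (117 − 31 = 86 remain).
April has 30 days (86 − 30 = 56 remain).
May has 31 days (56 − 31 = 25 remain).
25 into June → June 25.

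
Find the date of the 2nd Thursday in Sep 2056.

Sep 14, 2056

Sep 2056 begins on a Friday, so the first Thursday is Sep 7 (6 days later).
The 2nd Thursday is 1 weeks later: 7 + 7 = 14.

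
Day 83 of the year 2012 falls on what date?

2012-03-23

January has 31 days (83 − 31 = 52 remain).
February has 29 days (52 − 29 = 23 remain).
23 into March → March 23.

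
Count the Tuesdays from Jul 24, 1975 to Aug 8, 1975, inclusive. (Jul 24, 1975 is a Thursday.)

Jul 24, 1975 is a Thursday; the first Tuesday on or after it is Jul 29, 1975 (5 days later).
From Jul 29, 1975 to Aug 8, 1975: 2 + 8 = 10 days (rest of Jul, Aug).
10 ÷ 7 = 1 full weeks with remainder 3, so 1 more Tuesdays after the first → 2.

2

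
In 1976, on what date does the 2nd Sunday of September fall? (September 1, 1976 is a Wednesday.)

12 September 1976

September 1976 begins on a Wednesday, so the first Sunday is September 5 (4 days later).
The 2nd Sunday is 1 weeks later: 5 + 7 = 12.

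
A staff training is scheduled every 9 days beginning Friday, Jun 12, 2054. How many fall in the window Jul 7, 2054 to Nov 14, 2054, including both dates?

15

Occurrences land 9·i days after Jun 12, 2054 for i = 0, 1, 2, …
Jul 7, 2054 is 25 days after the start; 25 ÷ 9 = 2 remainder 7; since the remainder is 7, round up to i = 3. First occurrence in the window: #4 on Jul 9, 2054 (3×9 = 27 days in).
Nov 14, 2054 is 155 days after the start; 155 ÷ 9 = 17 remainder 2. Last occurrence in the window: #18 on Nov 12, 2054.
Occurrences #4 through #18: 15 in total.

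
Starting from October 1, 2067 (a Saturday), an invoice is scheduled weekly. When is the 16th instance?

January 14, 2068

The 16th occurrence is 15 intervals after the first: 15 × 7 = 105 days after October 1, 2067.
October has 31 days — 30 days to the end of October leaves 75.
November has 30 days (45 left).
December has 31 days (14 left).
14 days into January → January 14, 2068.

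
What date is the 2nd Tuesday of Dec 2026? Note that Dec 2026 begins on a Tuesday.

Dec 2026 begins on a Tuesday, so the first Tuesday is Dec 1.
The 2nd Tuesday is 1 weeks later: 1 + 7 = 8.

Dec 8, 2026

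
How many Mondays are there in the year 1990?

Jan 1, 1990 is a Monday; the first Monday on or after it is Jan 1, 1990.
From Jan 1, 1990 to Dec 31, 1990: 30 + 28 + 31 + 30 + 31 + 30 + 31 + 31 + 30 + 31 + 30 + 31 = 364 days (rest of Jan, Feb, Mar, Apr, May, Jun, Jul, Aug, Sep, Oct, Nov, Dec).
364 ÷ 7 = 52 full weeks with remainder 0, so 52 more Mondays after the first → 53.

53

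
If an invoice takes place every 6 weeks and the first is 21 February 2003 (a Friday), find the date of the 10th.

The 10th occurrence is 9 intervals after the first: 9 × 42 = 378 days after 21 February 2003.
February has 28 days — 7 days to the end of February leaves 371.
March has 31 days (340 left).
April has 30 days (310 left).
May has 31 days (279 left).
June has 30 days (249 left).
July has 31 days (218 left).
August has 31 days (187 left).
September has 30 days (157 left).
October has 31 days (126 left).
November has 30 days (96 left).
December has 31 days (65 left).
January has 31 days (34 left).
February has 29 days (5 left).
5 days into March → 5 March 2004.

5 March 2004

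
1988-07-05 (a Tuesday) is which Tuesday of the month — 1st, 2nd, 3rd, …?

1st

Day 5 falls in week ⌈5/7⌉ of the month.
Days 1–7 hold the 1st Tuesday, 8–14 the 2nd, 15–21 the 3rd, 22–28 the 4th, 29–31 the 5th.
5 is in the range for the 1st.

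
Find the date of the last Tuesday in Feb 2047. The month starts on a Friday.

Feb 26, 2047

Feb 2047 begins on a Friday, so the first Tuesday is Feb 5 (4 days later).
Feb 2047 has 28 days. Adding weeks: 5, 12, 19, 26 — the last one ≤ 28 is the 26th.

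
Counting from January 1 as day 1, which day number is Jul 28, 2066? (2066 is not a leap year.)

209

Days in months before Jul: 31 + 28 + 31 + 30 + 31 + 30 = 181.
Plus 28 days into Jul → day 209.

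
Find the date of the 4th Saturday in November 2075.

November 23, 2075

November 2075 begins on a Friday, so the first Saturday is November 2 (1 day later).
The 4th Saturday is 3 weeks later: 2 + 21 = 23.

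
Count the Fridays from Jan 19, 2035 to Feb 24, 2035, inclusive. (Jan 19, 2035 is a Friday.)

6

Jan 19, 2035 is a Friday; the first Friday on or after it is Jan 19, 2035.
From Jan 19, 2035 to Feb 24, 2035: 12 + 24 = 36 days (rest of Jan, Feb).
36 ÷ 7 = 5 full weeks with remainder 1, so 5 more Fridays after the first → 6.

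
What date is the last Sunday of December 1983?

December 1983 begins on a Thursday, so the first Sunday is December 4 (3 days later).
December 1983 has 31 days. Adding weeks: 4, 11, 18, 25 — the last one ≤ 31 is the 25th.

1983-12-25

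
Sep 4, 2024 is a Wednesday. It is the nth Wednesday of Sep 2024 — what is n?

Day 4 falls in week ⌈4/7⌉ of the month.
Days 1–7 hold the 1st Wednesday, 8–14 the 2nd, 15–21 the 3rd, 22–28 the 4th, 29–31 the 5th.
4 is in the range for the 1st.

1st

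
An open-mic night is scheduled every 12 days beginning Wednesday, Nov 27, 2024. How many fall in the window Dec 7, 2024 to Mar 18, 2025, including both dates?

9

Occurrences land 12·i days after Nov 27, 2024 for i = 0, 1, 2, …
Dec 7, 2024 is 10 days after the start; 10 ÷ 12 = 0 remainder 10; since the remainder is 10, round up to i = 1. First occurrence in the window: #2 on Dec 9, 2024 (1×12 = 12 days in).
Mar 18, 2025 is 111 days after the start; 111 ÷ 12 = 9 remainder 3. Last occurrence in the window: #10 on Mar 15, 2025.
Occurrences #2 through #10: 9 in total.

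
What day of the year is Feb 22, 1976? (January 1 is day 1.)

Days in months before Feb: 31 = 31.
Plus 22 days into Feb → day 53.

53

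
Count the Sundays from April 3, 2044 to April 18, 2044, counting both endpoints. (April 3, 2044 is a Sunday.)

April 3, 2044 is a Sunday; the first Sunday on or after it is April 3, 2044.
From April 3, 2044 to April 18, 2044 is 18 − 3 = 15 days.
15 ÷ 7 = 2 full weeks with remainder 1, so 2 more Sundays after the first → 3.

3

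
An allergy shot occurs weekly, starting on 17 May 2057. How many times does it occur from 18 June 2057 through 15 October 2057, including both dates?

17

Occurrences land 7·i days after 17 May 2057 for i = 0, 1, 2, …
18 June 2057 is 32 days after the start; 32 ÷ 7 = 4 remainder 4; since the remainder is 4, round up to i = 5. First occurrence in the window: #6 on 21 June 2057 (5×7 = 35 days in).
15 October 2057 is 151 days after the start; 151 ÷ 7 = 21 remainder 4. Last occurrence in the window: #22 on 11 October 2057.
Occurrences #6 through #22: 17 in total.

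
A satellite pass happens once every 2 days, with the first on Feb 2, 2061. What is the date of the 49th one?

The 49th occurrence is 48 intervals after the first: 48 × 2 = 96 days after Feb 2, 2061.
Feb has 28 days — 26 days to the end of Feb leaves 70.
Mar has 31 days (39 left).
Apr has 30 days (9 left).
9 days into May → May 9, 2061.

May 9, 2061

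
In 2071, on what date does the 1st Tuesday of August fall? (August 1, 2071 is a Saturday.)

August 2071 begins on a Saturday, so the first Tuesday is August 4 (3 days later).

2071-08-04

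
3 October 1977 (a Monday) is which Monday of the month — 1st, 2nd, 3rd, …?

Day 3 falls in week ⌈3/7⌉ of the month.
Days 1–7 hold the 1st Monday, 8–14 the 2nd, 15–21 the 3rd, 22–28 the 4th, 29–31 the 5th.
3 is in the range for the 1st.

1st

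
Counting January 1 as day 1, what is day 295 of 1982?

Jan has 31 days (295 − 31 = 264 remain).
Feb has 28 days (264 − 28 = 236 remain).
Mar has 31 days (236 − 31 = 205 remain).
Apr has 30 days (205 − 30 = 175 remain).
May has 31 days (175 − 31 = 144 remain).
Jun has 30 days (144 − 30 = 114 remain).
Jul has 31 days (114 − 31 = 83 remain).
Aug has 31 days (83 − 31 = 52 remain).
Sep has 30 days (52 − 30 = 22 remain).
22 into Oct → Oct 22.

Oct 22, 1982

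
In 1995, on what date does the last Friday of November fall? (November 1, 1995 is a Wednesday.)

November 24, 1995

November 1995 begins on a Wednesday, so the first Friday is November 3 (2 days later).
November 1995 has 30 days. Adding weeks: 3, 10, 17, 24 — the last one ≤ 30 is the 24th.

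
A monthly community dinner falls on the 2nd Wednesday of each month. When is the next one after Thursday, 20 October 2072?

9 November 2072

October 2072 starts on a Saturday; its first Wednesday is the 5th, so the 2nd Wednesday is the 12th — 12 October 2072.
That is not after 20 October 2072, so look at November 2072.
November 2072 starts on a Tuesday; its first Wednesday is the 2nd, so the 2nd Wednesday is the 9th — 9 November 2072.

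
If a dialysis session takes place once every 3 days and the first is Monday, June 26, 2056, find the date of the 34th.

The 34th occurrence is 33 intervals after the first: 33 × 3 = 99 days after June 26, 2056.
June has 30 days — 4 days to the end of June leaves 95.
July has 31 days (64 left).
August has 31 days (33 left).
September has 30 days (3 left).
3 days into October → October 3, 2056.

October 3, 2056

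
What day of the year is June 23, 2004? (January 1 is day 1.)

175

Days in months before June: 31 + 29 + 31 + 30 + 31 = 152.
Plus 23 days into June → day 175.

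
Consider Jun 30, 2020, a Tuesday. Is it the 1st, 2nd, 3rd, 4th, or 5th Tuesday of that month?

Day 30 falls in week ⌈30/7⌉ of the month.
Days 1–7 hold the 1st Tuesday, 8–14 the 2nd, 15–21 the 3rd, 22–28 the 4th, 29–31 the 5th.
30 is in the range for the 5th.

5th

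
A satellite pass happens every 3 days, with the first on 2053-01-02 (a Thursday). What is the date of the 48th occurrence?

The 48th occurrence is 47 intervals after the first: 47 × 3 = 141 days after 2053-01-02.
January has 31 days — 29 days to the end of January leaves 112.
February has 28 days (84 left).
March has 31 days (53 left).
April has 30 days (23 left).
23 days into May → 2053-05-23.

2053-05-23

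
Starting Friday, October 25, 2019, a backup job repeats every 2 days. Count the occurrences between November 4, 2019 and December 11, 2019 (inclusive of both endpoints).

Occurrences land 2·i days after October 25, 2019 for i = 0, 1, 2, …
November 4, 2019 is 10 days after the start; 10 ÷ 2 = 5 remainder 0. First occurrence in the window: #6 on November 4, 2019 (5×2 = 10 days in).
December 11, 2019 is 47 days after the start; 47 ÷ 2 = 23 remainder 1. Last occurrence in the window: #24 on December 10, 2019.
Occurrences #6 through #24: 19 in total.

19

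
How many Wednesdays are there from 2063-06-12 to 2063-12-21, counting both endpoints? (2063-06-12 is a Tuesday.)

28

2063-06-12 is a Tuesday; the first Wednesday on or after it is 2063-06-13 (1 day later).
From 2063-06-13 to 2063-12-21: 17 + 31 + 31 + 30 + 31 + 30 + 21 = 191 days (rest of June, July, August, September, October, November, December).
191 ÷ 7 = 27 full weeks with remainder 2, so 27 more Wednesdays after the first → 28.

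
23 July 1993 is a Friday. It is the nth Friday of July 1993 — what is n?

Day 23 falls in week ⌈23/7⌉ of the month.
Days 1–7 hold the 1st Friday, 8–14 the 2nd, 15–21 the 3rd, 22–28 the 4th, 29–31 the 5th.
23 is in the range for the 4th.

4th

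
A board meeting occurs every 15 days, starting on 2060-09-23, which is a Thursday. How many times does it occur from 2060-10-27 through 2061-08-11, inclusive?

19

Occurrences land 15·i days after 2060-09-23 for i = 0, 1, 2, …
2060-10-27 is 34 days after the start; 34 ÷ 15 = 2 remainder 4; since the remainder is 4, round up to i = 3. First occurrence in the window: #4 on 2060-11-07 (3×15 = 45 days in).
2061-08-11 is 322 days after the start; 322 ÷ 15 = 21 remainder 7. Last occurrence in the window: #22 on 2061-08-04.
Occurrences #4 through #22: 19 in total.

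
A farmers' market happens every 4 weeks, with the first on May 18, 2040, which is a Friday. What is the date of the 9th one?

December 28, 2040

The 9th occurrence is 8 intervals after the first: 8 × 28 = 224 days after May 18, 2040.
May has 31 days — 13 days to the end of May leaves 211.
June has 30 days (181 left).
July has 31 days (150 left).
August has 31 days (119 left).
September has 30 days (89 left).
October has 31 days (58 left).
November has 30 days (28 left).
28 days into December → December 28, 2040.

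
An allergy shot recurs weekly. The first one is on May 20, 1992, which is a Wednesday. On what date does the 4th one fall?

The 4th occurrence is 3 intervals after the first: 3 × 7 = 21 days after May 20, 1992.
May has 31 days — 11 days to the end of May leaves 10.
10 days into Jun → Jun 10, 1992.

Jun 10, 1992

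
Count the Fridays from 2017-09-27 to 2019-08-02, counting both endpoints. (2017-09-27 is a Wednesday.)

2017-09-27 is a Wednesday; the first Friday on or after it is 2017-09-29 (2 days later).
From 2017-09-29 to 2019-08-02: 93 + 365 + 214 = 672 days (rest of 2017, 2018, to 2019-08-02 in 2019).
672 ÷ 7 = 96 full weeks with remainder 0, so 96 more Fridays after the first → 97.

97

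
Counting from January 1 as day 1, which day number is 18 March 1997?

Days in months before March: 31 + 28 = 59.
Plus 18 days into March → day 77.

77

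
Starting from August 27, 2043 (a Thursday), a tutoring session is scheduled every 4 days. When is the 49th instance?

March 6, 2044

The 49th occurrence is 48 intervals after the first: 48 × 4 = 192 days after August 27, 2043.
August has 31 days — 4 days to the end of August leaves 188.
September has 30 days (158 left).
October has 31 days (127 left).
November has 30 days (97 left).
December has 31 days (66 left).
January has 31 days (35 left).
February has 29 days (6 left).
6 days into March → March 6, 2044.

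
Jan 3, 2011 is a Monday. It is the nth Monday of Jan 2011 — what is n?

Day 3 falls in week ⌈3/7⌉ of the month.
Days 1–7 hold the 1st Monday, 8–14 the 2nd, 15–21 the 3rd, 22–28 the 4th, 29–31 the 5th.
3 is in the range for the 1st.

1st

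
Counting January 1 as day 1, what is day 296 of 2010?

January has 31 days (296 − 31 = 265 remain).
February has 28 days (265 − 28 = 237 remain).
March has 31 days (237 − 31 = 206 remain).
April has 30 days (206 − 30 = 176 remain).
May has 31 days (176 − 31 = 145 remain).
June has 30 days (145 − 30 = 115 remain).
July has 31 days (115 − 31 = 84 remain).
August has 31 days (84 − 31 = 53 remain).
September has 30 days (53 − 30 = 23 remain).
23 into October → October 23.

October 23, 2010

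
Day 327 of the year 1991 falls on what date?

Nov 23, 1991

Jan has 31 days (327 − 31 = 296 remain).
Feb has 28 days (296 − 28 = 268 remain).
Mar has 31 days (268 − 31 = 237 remain).
Apr has 30 days (237 − 30 = 207 remain).
May has 31 days (207 − 31 = 176 remain).
Jun has 30 days (176 − 30 = 146 remain).
Jul has 31 days (146 − 31 = 115 remain).
Aug has 31 days (115 − 31 = 84 remain).
Sep has 30 days (84 − 30 = 54 remain).
Oct has 31 days (54 − 31 = 23 remain).
23 into Nov → Nov 23.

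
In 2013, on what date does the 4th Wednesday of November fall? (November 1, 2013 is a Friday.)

November 2013 begins on a Friday, so the first Wednesday is November 6 (5 days later).
The 4th Wednesday is 3 weeks later: 6 + 21 = 27.

2013-11-27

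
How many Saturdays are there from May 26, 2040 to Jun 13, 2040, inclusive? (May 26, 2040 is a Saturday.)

May 26, 2040 is a Saturday; the first Saturday on or after it is May 26, 2040.
From May 26, 2040 to Jun 13, 2040: 5 + 13 = 18 days (rest of May, Jun).
18 ÷ 7 = 2 full weeks with remainder 4, so 2 more Saturdays after the first → 3.

3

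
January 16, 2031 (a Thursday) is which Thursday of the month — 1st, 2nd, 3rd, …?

Day 16 falls in week ⌈16/7⌉ of the month.
Days 1–7 hold the 1st Thursday, 8–14 the 2nd, 15–21 the 3rd, 22–28 the 4th, 29–31 the 5th.
16 is in the range for the 3rd.

3rd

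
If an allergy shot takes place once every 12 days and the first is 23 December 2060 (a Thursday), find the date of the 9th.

29 March 2061

The 9th occurrence is 8 intervals after the first: 8 × 12 = 96 days after 23 December 2060.
December has 31 days — 8 days to the end of December leaves 88.
January has 31 days (57 left).
February has 28 days (29 left).
29 days into March → 29 March 2061.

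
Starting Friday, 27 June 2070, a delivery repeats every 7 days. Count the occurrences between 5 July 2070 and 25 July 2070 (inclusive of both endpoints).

Occurrences land 7·i days after 27 June 2070 for i = 0, 1, 2, …
5 July 2070 is 8 days after the start; 8 ÷ 7 = 1 remainder 1; since the remainder is 1, round up to i = 2. First occurrence in the window: #3 on 11 July 2070 (2×7 = 14 days in).
25 July 2070 is 28 days after the start; 28 ÷ 7 = 4 remainder 0. Last occurrence in the window: #5 on 25 July 2070.
Occurrences #3 through #5: 3 in total.

3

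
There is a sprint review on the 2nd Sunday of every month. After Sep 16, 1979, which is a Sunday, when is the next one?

Oct 14, 1979

Sep 1979 starts on a Saturday; its first Sunday is the 2nd, so the 2nd Sunday is the 9th — Sep 9, 1979.
That is not after Sep 16, 1979, so look at Oct 1979.
Oct 1979 starts on a Monday; its first Sunday is the 7th, so the 2nd Sunday is the 14th — Oct 14, 1979.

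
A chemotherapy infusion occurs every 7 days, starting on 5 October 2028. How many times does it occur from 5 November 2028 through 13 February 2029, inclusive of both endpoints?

Occurrences land 7·i days after 5 October 2028 for i = 0, 1, 2, …
5 November 2028 is 31 days after the start; 31 ÷ 7 = 4 remainder 3; since the remainder is 3, round up to i = 5. First occurrence in the window: #6 on 9 November 2028 (5×7 = 35 days in).
13 February 2029 is 131 days after the start; 131 ÷ 7 = 18 remainder 5. Last occurrence in the window: #19 on 8 February 2029.
Occurrences #6 through #19: 14 in total.

14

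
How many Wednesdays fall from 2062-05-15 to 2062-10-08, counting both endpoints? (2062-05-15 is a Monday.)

2062-05-15 is a Monday; the first Wednesday on or after it is 2062-05-17 (2 days later).
From 2062-05-17 to 2062-10-08: 14 + 30 + 31 + 31 + 30 + 8 = 144 days (rest of May, June, July, August, September, October).
144 ÷ 7 = 20 full weeks with remainder 4, so 20 more Wednesdays after the first → 21.

21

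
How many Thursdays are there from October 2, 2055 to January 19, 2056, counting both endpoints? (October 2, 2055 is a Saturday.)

October 2, 2055 is a Saturday; the first Thursday on or after it is October 7, 2055 (5 days later).
From October 7, 2055 to January 19, 2056: 24 + 30 + 31 + 19 = 104 days (rest of October, November, December, January).
104 ÷ 7 = 14 full weeks with remainder 6, so 14 more Thursdays after the first → 15.

15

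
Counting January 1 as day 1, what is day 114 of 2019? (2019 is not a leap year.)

Jan has 31 days (114 − 31 = 83 remain).
Feb has 28 days (83 − 28 = 55 remain).
Mar has 31 days (55 − 31 = 24 remain).
24 into Apr → Apr 24.

Apr 24, 2019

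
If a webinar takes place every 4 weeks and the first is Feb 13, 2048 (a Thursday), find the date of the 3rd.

The 3rd occurrence is 2 intervals after the first: 2 × 28 = 56 days after Feb 13, 2048.
Feb has 29 days — 16 days to the end of Feb leaves 40.
Mar has 31 days (9 left).
9 days into Apr → Apr 9, 2048.

Apr 9, 2048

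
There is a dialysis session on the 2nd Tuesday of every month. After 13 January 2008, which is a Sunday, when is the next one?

January 2008 starts on a Tuesday; its first Tuesday is the 1st, so the 2nd Tuesday is the 8th — 8 January 2008.
That is not after 13 January 2008, so look at February 2008.
February 2008 starts on a Friday; its first Tuesday is the 5th, so the 2nd Tuesday is the 12th — 12 February 2008.

12 February 2008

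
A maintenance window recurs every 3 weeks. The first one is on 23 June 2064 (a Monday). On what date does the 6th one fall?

The 6th occurrence is 5 intervals after the first: 5 × 21 = 105 days after 23 June 2064.
June has 30 days — 7 days to the end of June leaves 98.
July has 31 days (67 left).
August has 31 days (36 left).
September has 30 days (6 left).
6 days into October → 6 October 2064.

6 October 2064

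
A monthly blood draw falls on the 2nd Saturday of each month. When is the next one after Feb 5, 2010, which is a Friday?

Feb 13, 2010

Feb 2010 starts on a Monday; its first Saturday is the 6th, so the 2nd Saturday is the 13th — Feb 13, 2010.
Feb 13, 2010 is after Feb 5, 2010, so that is the next one.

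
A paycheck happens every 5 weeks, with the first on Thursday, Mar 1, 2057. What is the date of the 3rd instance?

May 10, 2057

The 3rd occurrence is 2 intervals after the first: 2 × 35 = 70 days after Mar 1, 2057.
Mar has 31 days — 30 days to the end of Mar leaves 40.
Apr has 30 days (10 left).
10 days into May → May 10, 2057.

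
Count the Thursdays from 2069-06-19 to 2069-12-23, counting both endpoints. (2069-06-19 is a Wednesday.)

27

2069-06-19 is a Wednesday; the first Thursday on or after it is 2069-06-20 (1 day later).
From 2069-06-20 to 2069-12-23: 10 + 31 + 31 + 30 + 31 + 30 + 23 = 186 days (rest of June, July, August, September, October, November, December).
186 ÷ 7 = 26 full weeks with remainder 4, so 26 more Thursdays after the first → 27.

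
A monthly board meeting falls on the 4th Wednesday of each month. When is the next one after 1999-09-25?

September 1999 starts on a Wednesday; its first Wednesday is the 1st, so the 4th Wednesday is the 22nd — 1999-09-22.
That is not after 1999-09-25, so look at October 1999.
October 1999 starts on a Friday; its first Wednesday is the 6th, so the 4th Wednesday is the 27th — 1999-10-27.

1999-10-27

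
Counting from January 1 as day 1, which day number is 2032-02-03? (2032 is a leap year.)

34

Days in months before February: 31 = 31.
Plus 3 days into February → day 34.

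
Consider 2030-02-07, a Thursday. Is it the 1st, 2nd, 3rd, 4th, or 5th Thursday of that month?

Day 7 falls in week ⌈7/7⌉ of the month.
Days 1–7 hold the 1st Thursday, 8–14 the 2nd, 15–21 the 3rd, 22–28 the 4th, 29–31 the 5th.
7 is in the range for the 1st.

1st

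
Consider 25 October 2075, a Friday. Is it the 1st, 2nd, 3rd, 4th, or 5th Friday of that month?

Day 25 falls in week ⌈25/7⌉ of the month.
Days 1–7 hold the 1st Friday, 8–14 the 2nd, 15–21 the 3rd, 22–28 the 4th, 29–31 the 5th.
25 is in the range for the 4th.

4th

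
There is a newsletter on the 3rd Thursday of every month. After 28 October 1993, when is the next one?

October 1993 starts on a Friday; its first Thursday is the 7th, so the 3rd Thursday is the 21st — 21 October 1993.
That is not after 28 October 1993, so look at November 1993.
November 1993 starts on a Monday; its first Thursday is the 4th, so the 3rd Thursday is the 18th — 18 November 1993.

18 November 1993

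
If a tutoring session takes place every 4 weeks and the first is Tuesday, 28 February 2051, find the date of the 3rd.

25 April 2051

The 3rd occurrence is 2 intervals after the first: 2 × 28 = 56 days after 28 February 2051.
February has 28 days — 0 days to the end of February leaves 56.
March has 31 days (25 left).
25 days into April → 25 April 2051.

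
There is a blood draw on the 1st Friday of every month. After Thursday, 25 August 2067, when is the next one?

2 September 2067

August 2067 starts on a Monday, so its 1st Friday is 5 August 2067 (4 days in).
That is not after 25 August 2067, so look at September 2067.
September 2067 starts on a Thursday, so its 1st Friday is 2 September 2067 (1 day in).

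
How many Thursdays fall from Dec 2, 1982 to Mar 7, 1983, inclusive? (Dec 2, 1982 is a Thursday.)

14

Dec 2, 1982 is a Thursday; the first Thursday on or after it is Dec 2, 1982.
From Dec 2, 1982 to Mar 7, 1983: 29 + 31 + 28 + 7 = 95 days (rest of Dec, Jan, Feb, Mar).
95 ÷ 7 = 13 full weeks with remainder 4, so 13 more Thursdays after the first → 14.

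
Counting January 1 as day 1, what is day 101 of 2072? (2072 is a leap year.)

10 April 2072

January has 31 days (101 − 31 = 70 remain).
February has 29 days (70 − 29 = 41 remain).
March has 31 days (41 − 31 = 10 remain).
10 into April → April 10.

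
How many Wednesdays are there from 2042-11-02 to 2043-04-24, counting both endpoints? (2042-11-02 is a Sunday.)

25

2042-11-02 is a Sunday; the first Wednesday on or after it is 2042-11-05 (3 days later).
From 2042-11-05 to 2043-04-24: 25 + 31 + 31 + 28 + 31 + 24 = 170 days (rest of November, December, January, February, March, April).
170 ÷ 7 = 24 full weeks with remainder 2, so 24 more Wednesdays after the first → 25.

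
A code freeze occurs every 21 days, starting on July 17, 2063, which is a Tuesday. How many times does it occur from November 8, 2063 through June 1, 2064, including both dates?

Occurrences land 21·i days after July 17, 2063 for i = 0, 1, 2, …
November 8, 2063 is 114 days after the start; 114 ÷ 21 = 5 remainder 9; since the remainder is 9, round up to i = 6. First occurrence in the window: #7 on November 20, 2063 (6×21 = 126 days in).
June 1, 2064 is 320 days after the start; 320 ÷ 21 = 15 remainder 5. Last occurrence in the window: #16 on May 27, 2064.
Occurrences #7 through #16: 10 in total.

10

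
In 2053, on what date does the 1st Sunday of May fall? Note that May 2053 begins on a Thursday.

May 4, 2053

May 2053 begins on a Thursday, so the first Sunday is May 4 (3 days later).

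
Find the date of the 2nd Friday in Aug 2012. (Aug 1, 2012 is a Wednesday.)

Aug 10, 2012

Aug 2012 begins on a Wednesday, so the first Friday is Aug 3 (2 days later).
The 2nd Friday is 1 weeks later: 3 + 7 = 10.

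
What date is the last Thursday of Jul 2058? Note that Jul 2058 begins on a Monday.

Jul 25, 2058

Jul 2058 begins on a Monday, so the first Thursday is Jul 4 (3 days later).
Jul 2058 has 31 days. Adding weeks: 4, 11, 18, 25 — the last one ≤ 31 is the 25th.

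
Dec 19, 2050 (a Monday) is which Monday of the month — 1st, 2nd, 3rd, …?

3rd

Day 19 falls in week ⌈19/7⌉ of the month.
Days 1–7 hold the 1st Monday, 8–14 the 2nd, 15–21 the 3rd, 22–28 the 4th, 29–31 the 5th.
19 is in the range for the 3rd.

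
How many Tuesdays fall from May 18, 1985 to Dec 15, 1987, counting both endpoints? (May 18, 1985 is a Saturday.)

135

May 18, 1985 is a Saturday; the first Tuesday on or after it is May 21, 1985 (3 days later).
From May 21, 1985 to Dec 15, 1987: 224 + 365 + 349 = 938 days (rest of 1985, 1986, to Dec 15, 1987 in 1987).
938 ÷ 7 = 134 full weeks with remainder 0, so 134 more Tuesdays after the first → 135.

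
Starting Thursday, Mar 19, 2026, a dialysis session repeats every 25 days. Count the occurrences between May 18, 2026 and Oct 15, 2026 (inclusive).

Occurrences land 25·i days after Mar 19, 2026 for i = 0, 1, 2, …
May 18, 2026 is 60 days after the start; 60 ÷ 25 = 2 remainder 10; since the remainder is 10, round up to i = 3. First occurrence in the window: #4 on Jun 2, 2026 (3×25 = 75 days in).
Oct 15, 2026 is 210 days after the start; 210 ÷ 25 = 8 remainder 10. Last occurrence in the window: #9 on Oct 5, 2026.
Occurrences #4 through #9: 6 in total.

6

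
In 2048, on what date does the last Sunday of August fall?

August 2048 begins on a Saturday, so the first Sunday is August 2 (1 day later).
August 2048 has 31 days. Adding weeks: 2, 9, 16, 23, 30 — the last one ≤ 31 is the 30th.

2048-08-30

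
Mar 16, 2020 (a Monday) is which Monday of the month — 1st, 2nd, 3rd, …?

Day 16 falls in week ⌈16/7⌉ of the month.
Days 1–7 hold the 1st Monday, 8–14 the 2nd, 15–21 the 3rd, 22–28 the 4th, 29–31 the 5th.
16 is in the range for the 3rd.

3rd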